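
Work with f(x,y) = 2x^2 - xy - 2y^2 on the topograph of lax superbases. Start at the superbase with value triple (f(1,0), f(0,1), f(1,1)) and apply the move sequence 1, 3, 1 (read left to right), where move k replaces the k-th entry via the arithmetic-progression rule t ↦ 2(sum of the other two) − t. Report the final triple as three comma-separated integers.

start (2,-2,-1) = (f(1,0),f(0,1),f(1,1))
replace slot 1: 2·((-2)+(-1)) − 2 = -8 → (-8,-2,-1)
replace slot 3: 2·((-8)+(-2)) − (-1) = -19 → (-8,-2,-19)
replace slot 1: 2·((-2)+(-19)) − (-8) = -34 → (-34,-2,-19)

-34,-2,-19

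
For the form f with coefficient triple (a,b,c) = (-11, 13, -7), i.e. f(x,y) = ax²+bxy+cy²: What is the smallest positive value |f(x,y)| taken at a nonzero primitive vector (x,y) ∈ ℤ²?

translate: b→9 (≡-13 mod 22), so (11,-13,7)→(11,9,5)
flip: (11,9,5)→(5,-9,11)
translate: b→1 (≡-9 mod 10), so (5,-9,11)→(5,1,7)
reduced (well bottom): (5,1,7) with a≤c, −a<b≤a
well minimum |f| = |-5| = 5 (negative-definite)

5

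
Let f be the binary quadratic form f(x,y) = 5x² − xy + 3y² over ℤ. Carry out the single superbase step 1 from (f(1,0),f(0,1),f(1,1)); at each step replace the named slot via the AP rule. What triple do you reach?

start (5,3,7) = (f(1,0),f(0,1),f(1,1))
replace slot 1: 2·(3+7) − 5 = 15 → (15,3,7)

15,3,7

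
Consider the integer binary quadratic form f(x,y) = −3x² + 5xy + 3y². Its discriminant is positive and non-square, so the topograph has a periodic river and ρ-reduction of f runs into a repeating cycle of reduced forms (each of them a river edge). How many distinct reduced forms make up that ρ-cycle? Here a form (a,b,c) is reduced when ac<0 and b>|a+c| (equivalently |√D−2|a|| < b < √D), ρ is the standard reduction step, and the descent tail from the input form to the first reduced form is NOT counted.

D = 61, ⌊√D⌋ = 7
river: ρ → (3,7,-1)
river: ρ → (-1,7,3)
river: ρ → (3,5,-3)
river: ρ → (-3,7,1)
river: ρ → (1,7,-3)
river: ρ → (-3,5,3)
ρ-cycle length = 6 (tail of 0 descent steps not counted)

6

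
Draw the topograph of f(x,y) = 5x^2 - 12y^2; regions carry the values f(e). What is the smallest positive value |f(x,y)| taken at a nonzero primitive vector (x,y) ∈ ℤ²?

descent: ρ → (-12,0,5)
descent: ρ → (5,10,-7)  [lands on river]
river: ρ → (-7,4,8)
river: ρ → (8,12,-3)
river: ρ → (-3,12,8)
river: ρ → (8,4,-7)
river: ρ → (-7,10,5)
closes: descent 2, river 6
min |a| on river = 3

3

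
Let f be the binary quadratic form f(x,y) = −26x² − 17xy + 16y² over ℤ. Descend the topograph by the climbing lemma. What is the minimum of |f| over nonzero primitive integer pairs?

descent: ρ → (16,17,-26)  [lands on river]
river: ρ → (-26,35,7)
river: ρ → (7,35,-26)
river: ρ → (-26,17,16)
river: ρ → (16,15,-27)
river: ρ → (-27,39,4)
river: ρ → (4,41,-17)
river: ρ → (-17,27,18)
river: ρ → (18,9,-26)
river: ρ → (-26,43,1)
river: ρ → (1,43,-26)
river: ρ → (-26,9,18)
river: ρ → (18,27,-17)
river: ρ → (-17,41,4)
river: ρ → (4,39,-27)
river: ρ → (-27,15,16)
closes: descent 1, river 16
min |a| on river = 1

1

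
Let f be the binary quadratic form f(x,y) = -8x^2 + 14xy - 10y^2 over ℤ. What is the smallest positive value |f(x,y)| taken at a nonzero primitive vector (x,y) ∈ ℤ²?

translate: b→2 (≡-14 mod 16), so (8,-14,10)→(8,2,4)
flip: (8,2,4)→(4,-2,8)
reduced (well bottom): (4,-2,8) with a≤c, −a<b≤a
well minimum |f| = |-4| = 4 (negative-definite)

4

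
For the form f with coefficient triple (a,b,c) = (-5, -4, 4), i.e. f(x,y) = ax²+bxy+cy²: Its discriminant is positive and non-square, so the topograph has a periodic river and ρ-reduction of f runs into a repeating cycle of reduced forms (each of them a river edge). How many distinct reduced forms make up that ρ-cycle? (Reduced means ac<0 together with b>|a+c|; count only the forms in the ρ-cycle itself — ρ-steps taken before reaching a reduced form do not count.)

D = 96, ⌊√D⌋ = 9
descent: ρ → (4,4,-5)  [lands on river]
river: ρ → (-5,6,3)
river: ρ → (3,6,-5)
river: ρ → (-5,4,4)
ρ-cycle length = 4 (tail of 1 descent step not counted)

4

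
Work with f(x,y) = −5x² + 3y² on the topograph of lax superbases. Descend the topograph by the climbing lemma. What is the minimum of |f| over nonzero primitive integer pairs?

descent: ρ → (3,6,-2)  [lands on river]
river: ρ → (-2,6,3)
closes: descent 1, river 2
min |a| on river = 2

2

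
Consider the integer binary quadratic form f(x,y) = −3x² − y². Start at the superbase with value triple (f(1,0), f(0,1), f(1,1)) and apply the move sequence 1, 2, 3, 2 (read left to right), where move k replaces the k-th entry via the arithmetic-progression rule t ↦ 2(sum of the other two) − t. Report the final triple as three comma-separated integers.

start (-3,-1,-4) = (f(1,0),f(0,1),f(1,1))
replace slot 1: 2·((-1)+(-4)) − (-3) = -7 → (-7,-1,-4)
replace slot 2: 2·((-7)+(-4)) − (-1) = -21 → (-7,-21,-4)
replace slot 3: 2·((-7)+(-21)) − (-4) = -52 → (-7,-21,-52)
replace slot 2: 2·((-7)+(-52)) − (-21) = -97 → (-7,-97,-52)

-7,-97,-52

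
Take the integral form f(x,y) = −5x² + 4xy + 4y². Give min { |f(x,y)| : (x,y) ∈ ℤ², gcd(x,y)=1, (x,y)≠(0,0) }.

river: ρ → (4,4,-5)
river: ρ → (-5,6,3)
river: ρ → (3,6,-5)
river: ρ → (-5,4,4)
closes: descent 0, river 4
min |a| on river = 3

3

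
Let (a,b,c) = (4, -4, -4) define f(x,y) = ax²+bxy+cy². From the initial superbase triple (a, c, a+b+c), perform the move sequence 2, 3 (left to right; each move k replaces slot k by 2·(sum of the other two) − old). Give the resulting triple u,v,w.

start (4,-4,-4) = (f(1,0),f(0,1),f(1,1))
replace slot 2: 2·(4+(-4)) − (-4) = 4 → (4,4,-4)
replace slot 3: 2·(4+4) − (-4) = 20 → (4,4,20)

4,4,20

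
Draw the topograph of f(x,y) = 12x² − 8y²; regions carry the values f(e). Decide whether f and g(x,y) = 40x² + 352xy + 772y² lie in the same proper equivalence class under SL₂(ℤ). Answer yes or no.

D₁ = 384, D₂ = 384
river cycle of f (length 2): (-8, 16, 4), (4, 16, -8)
river cycle of g (length 2): (4, 16, -8), (-8, 16, 4)
cycles coincide ⇒ equivalent

yes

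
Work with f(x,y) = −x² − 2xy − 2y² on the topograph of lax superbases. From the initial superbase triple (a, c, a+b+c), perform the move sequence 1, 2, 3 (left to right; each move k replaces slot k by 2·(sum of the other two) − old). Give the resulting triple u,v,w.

start (-1,-2,-5) = (f(1,0),f(0,1),f(1,1))
replace slot 1: 2·((-2)+(-5)) − (-1) = -13 → (-13,-2,-5)
replace slot 2: 2·((-13)+(-5)) − (-2) = -34 → (-13,-34,-5)
replace slot 3: 2·((-13)+(-34)) − (-5) = -89 → (-13,-34,-89)

-13,-34,-89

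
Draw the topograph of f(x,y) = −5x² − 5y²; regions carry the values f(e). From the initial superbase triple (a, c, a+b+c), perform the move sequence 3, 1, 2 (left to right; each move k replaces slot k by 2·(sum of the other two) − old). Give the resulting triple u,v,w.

start (-5,-5,-10) = (f(1,0),f(0,1),f(1,1))
replace slot 3: 2·((-5)+(-5)) − (-10) = -10 → (-5,-5,-10)
replace slot 1: 2·((-5)+(-10)) − (-5) = -25 → (-25,-5,-10)
replace slot 2: 2·((-25)+(-10)) − (-5) = -65 → (-25,-65,-10)

-25,-65,-10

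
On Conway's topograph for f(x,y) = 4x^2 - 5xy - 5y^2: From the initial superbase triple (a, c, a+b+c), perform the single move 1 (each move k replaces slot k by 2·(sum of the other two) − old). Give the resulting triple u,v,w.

start (4,-5,-6) = (f(1,0),f(0,1),f(1,1))
replace slot 1: 2·((-5)+(-6)) − 4 = -26 → (-26,-5,-6)

-26,-5,-6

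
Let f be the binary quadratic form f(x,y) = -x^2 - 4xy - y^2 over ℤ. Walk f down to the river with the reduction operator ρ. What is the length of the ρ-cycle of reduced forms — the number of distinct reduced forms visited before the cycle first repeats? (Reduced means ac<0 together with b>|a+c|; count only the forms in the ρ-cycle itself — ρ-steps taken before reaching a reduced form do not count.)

D = 12, ⌊√D⌋ = 3
descent: ρ → (-1,2,2)  [lands on river]
river: ρ → (2,2,-1)
ρ-cycle length = 2 (tail of 1 descent step not counted)

2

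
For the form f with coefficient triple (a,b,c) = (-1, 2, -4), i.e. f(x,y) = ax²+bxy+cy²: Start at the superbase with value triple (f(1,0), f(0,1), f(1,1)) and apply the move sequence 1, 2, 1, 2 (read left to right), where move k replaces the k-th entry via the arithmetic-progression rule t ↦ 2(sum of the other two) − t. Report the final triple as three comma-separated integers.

start (-1,-4,-3) = (f(1,0),f(0,1),f(1,1))
replace slot 1: 2·((-4)+(-3)) − (-1) = -13 → (-13,-4,-3)
replace slot 2: 2·((-13)+(-3)) − (-4) = -28 → (-13,-28,-3)
replace slot 1: 2·((-28)+(-3)) − (-13) = -49 → (-49,-28,-3)
replace slot 2: 2·((-49)+(-3)) − (-28) = -76 → (-49,-76,-3)

-49,-76,-3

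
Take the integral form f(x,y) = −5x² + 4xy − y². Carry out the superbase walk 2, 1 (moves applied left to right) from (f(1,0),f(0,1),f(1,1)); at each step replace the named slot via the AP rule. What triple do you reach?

start (-5,-1,-2) = (f(1,0),f(0,1),f(1,1))
replace slot 2: 2·((-5)+(-2)) − (-1) = -13 → (-5,-13,-2)
replace slot 1: 2·((-13)+(-2)) − (-5) = -25 → (-25,-13,-2)

-25,-13,-2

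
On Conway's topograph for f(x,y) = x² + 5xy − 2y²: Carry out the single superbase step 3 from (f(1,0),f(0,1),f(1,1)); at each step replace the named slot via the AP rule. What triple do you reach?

start (1,-2,4) = (f(1,0),f(0,1),f(1,1))
replace slot 3: 2·(1+(-2)) − 4 = -6 → (1,-2,-6)

1,-2,-6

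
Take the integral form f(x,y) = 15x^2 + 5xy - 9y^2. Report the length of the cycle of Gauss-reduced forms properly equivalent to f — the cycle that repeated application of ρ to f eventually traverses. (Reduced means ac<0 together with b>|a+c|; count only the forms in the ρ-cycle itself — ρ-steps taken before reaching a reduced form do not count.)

D = 565, ⌊√D⌋ = 23
descent: ρ → (-9,13,11)  [lands on river]
river: ρ → (11,9,-11)
river: ρ → (-11,13,9)
river: ρ → (9,23,-1)
river: ρ → (-1,23,9)
river: ρ → (9,13,-11)
river: ρ → (-11,9,11)
river: ρ → (11,13,-9)
river: ρ → (-9,23,1)
river: ρ → (1,23,-9)
ρ-cycle length = 10 (tail of 1 descent step not counted)

10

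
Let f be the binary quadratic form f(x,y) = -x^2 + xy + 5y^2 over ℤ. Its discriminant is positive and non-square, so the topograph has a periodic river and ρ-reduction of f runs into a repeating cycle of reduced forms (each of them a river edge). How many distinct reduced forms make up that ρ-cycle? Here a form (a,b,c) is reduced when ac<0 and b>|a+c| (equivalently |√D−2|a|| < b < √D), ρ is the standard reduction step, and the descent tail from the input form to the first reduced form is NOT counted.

D = 21, ⌊√D⌋ = 4
descent: ρ → (5,-1,-1)
descent: ρ → (-1,3,3)  [lands on river]
river: ρ → (3,3,-1)
ρ-cycle length = 2 (tail of 2 descent steps not counted)

2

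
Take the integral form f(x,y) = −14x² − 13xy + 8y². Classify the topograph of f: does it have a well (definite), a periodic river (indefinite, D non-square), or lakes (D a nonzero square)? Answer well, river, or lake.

D = b²−4ac = (-13)² − 4·(-14)·8 = 617
D > 0 non-square ⇒ indefinite ⇒ periodic river

river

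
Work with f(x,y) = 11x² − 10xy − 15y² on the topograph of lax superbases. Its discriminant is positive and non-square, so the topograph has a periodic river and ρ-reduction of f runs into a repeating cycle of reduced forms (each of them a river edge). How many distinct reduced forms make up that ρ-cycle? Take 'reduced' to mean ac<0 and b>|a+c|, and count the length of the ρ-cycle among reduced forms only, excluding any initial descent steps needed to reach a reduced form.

D = 760, ⌊√D⌋ = 27
descent: ρ → (-15,10,11)  [lands on river]
river: ρ → (11,12,-14)
river: ρ → (-14,16,9)
river: ρ → (9,20,-10)
river: ρ → (-10,20,9)
river: ρ → (9,16,-14)
river: ρ → (-14,12,11)
river: ρ → (11,10,-15)
river: ρ → (-15,20,6)
river: ρ → (6,16,-21)
river: ρ → (-21,26,1)
river: ρ → (1,26,-21)
river: ρ → (-21,16,6)
river: ρ → (6,20,-15)
ρ-cycle length = 14 (tail of 1 descent step not counted)

14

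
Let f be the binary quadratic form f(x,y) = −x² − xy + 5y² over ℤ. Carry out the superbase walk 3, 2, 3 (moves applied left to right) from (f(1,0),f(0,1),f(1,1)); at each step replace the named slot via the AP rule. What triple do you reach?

start (-1,5,3) = (f(1,0),f(0,1),f(1,1))
replace slot 3: 2·((-1)+5) − 3 = 5 → (-1,5,5)
replace slot 2: 2·((-1)+5) − 5 = 3 → (-1,3,5)
replace slot 3: 2·((-1)+3) − 5 = -1 → (-1,3,-1)

-1,3,-1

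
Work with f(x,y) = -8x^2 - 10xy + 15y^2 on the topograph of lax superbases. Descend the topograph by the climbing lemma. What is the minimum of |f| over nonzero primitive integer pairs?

descent: ρ → (15,10,-8)  [lands on river]
river: ρ → (-8,22,3)
river: ρ → (3,20,-15)
river: ρ → (-15,10,8)
river: ρ → (8,22,-3)
river: ρ → (-3,20,15)
closes: descent 1, river 6
min |a| on river = 3

3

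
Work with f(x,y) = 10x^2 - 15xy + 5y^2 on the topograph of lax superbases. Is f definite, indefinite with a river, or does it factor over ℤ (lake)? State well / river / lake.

D = b²−4ac = (-15)² − 4·10·5 = 25
D = 5² is a perfect square ⇒ form factors over ℤ ⇒ lakes

lake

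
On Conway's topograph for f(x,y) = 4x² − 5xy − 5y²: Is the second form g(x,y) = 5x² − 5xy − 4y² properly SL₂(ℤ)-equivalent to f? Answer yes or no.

D₁ = 105, D₂ = 105
river cycle of f (length 6): (-5, 5, 4), (4, 3, -6), (-6, 9, 1), (1, 9, -6), (-6, 3, 4), (4, 5, -5)
river cycle of g (length 6): (-4, 5, 5), (5, 5, -4), (-4, 3, 6), (6, 9, -1), (-1, 9, 6), (6, 3, -4)
cycles differ ⇒ inequivalent

no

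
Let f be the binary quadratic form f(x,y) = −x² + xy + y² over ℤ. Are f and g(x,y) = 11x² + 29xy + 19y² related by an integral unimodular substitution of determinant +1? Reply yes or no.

D₁ = 5, D₂ = 5
river cycle of f (length 2): (1, 1, -1), (-1, 1, 1)
river cycle of g (length 2): (1, 1, -1), (-1, 1, 1)
cycles coincide ⇒ equivalent

yes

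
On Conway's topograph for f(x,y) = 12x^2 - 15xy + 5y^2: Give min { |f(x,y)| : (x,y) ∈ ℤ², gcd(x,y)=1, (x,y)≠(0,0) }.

translate: b→9 (≡-15 mod 24), so (12,-15,5)→(12,9,2)
flip: (12,9,2)→(2,-9,12)
translate: b→-1 (≡-9 mod 4), so (2,-9,12)→(2,-1,2)
flip: (2,-1,2)→(2,1,2)
reduced (well bottom): (2,1,2) with a≤c, −a<b≤a
well minimum = a = 2

2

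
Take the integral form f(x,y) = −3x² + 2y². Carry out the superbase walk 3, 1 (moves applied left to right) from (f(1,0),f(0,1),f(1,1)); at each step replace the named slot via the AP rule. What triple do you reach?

start (-3,2,-1) = (f(1,0),f(0,1),f(1,1))
replace slot 3: 2·((-3)+2) − (-1) = -1 → (-3,2,-1)
replace slot 1: 2·(2+(-1)) − (-3) = 5 → (5,2,-1)

5,2,-1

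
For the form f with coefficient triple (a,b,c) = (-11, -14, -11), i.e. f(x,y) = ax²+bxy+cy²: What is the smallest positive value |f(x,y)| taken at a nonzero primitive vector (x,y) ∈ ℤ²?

translate: b→-8 (≡14 mod 22), so (11,14,11)→(11,-8,8)
flip: (11,-8,8)→(8,8,11)
reduced (well bottom): (8,8,11) with a≤c, −a<b≤a
well minimum |f| = |-8| = 8 (negative-definite)

8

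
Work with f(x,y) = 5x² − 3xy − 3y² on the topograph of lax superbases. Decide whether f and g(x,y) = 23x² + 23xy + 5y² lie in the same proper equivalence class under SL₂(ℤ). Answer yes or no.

D₁ = 69, D₂ = 69
river cycle of f (length 4): (-3, 3, 5), (5, 7, -1), (-1, 7, 5), (5, 3, -3)
river cycle of g (length 4): (5, 7, -1), (-1, 7, 5), (5, 3, -3), (-3, 3, 5)
cycles coincide ⇒ equivalent

yes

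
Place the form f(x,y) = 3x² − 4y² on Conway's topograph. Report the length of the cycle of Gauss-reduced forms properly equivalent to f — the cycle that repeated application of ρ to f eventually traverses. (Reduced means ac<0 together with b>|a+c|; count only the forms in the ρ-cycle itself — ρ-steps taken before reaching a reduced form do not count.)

D = 48, ⌊√D⌋ = 6
descent: ρ → (-4,0,3)
descent: ρ → (3,6,-1)  [lands on river]
river: ρ → (-1,6,3)
ρ-cycle length = 2 (tail of 2 descent steps not counted)

2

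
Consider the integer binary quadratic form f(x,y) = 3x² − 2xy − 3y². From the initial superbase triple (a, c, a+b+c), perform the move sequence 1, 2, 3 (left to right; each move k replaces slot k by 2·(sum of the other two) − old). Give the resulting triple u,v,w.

start (3,-3,-2) = (f(1,0),f(0,1),f(1,1))
replace slot 1: 2·((-3)+(-2)) − 3 = -13 → (-13,-3,-2)
replace slot 2: 2·((-13)+(-2)) − (-3) = -27 → (-13,-27,-2)
replace slot 3: 2·((-13)+(-27)) − (-2) = -78 → (-13,-27,-78)

-13,-27,-78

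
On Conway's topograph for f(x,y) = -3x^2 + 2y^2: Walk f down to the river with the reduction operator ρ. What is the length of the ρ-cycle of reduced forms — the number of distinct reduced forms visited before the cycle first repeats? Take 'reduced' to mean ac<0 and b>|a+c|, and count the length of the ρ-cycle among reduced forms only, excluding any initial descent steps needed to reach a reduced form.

D = 24, ⌊√D⌋ = 4
descent: ρ → (2,4,-1)  [lands on river]
river: ρ → (-1,4,2)
ρ-cycle length = 2 (tail of 1 descent step not counted)

2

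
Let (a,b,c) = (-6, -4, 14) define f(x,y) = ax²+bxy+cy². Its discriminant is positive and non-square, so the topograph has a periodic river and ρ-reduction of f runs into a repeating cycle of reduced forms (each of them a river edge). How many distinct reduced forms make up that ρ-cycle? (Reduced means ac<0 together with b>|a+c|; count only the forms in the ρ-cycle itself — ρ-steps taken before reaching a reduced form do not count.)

D = 352, ⌊√D⌋ = 18
descent: ρ → (14,4,-6)
descent: ρ → (-6,8,12)  [lands on river]
river: ρ → (12,16,-2)
river: ρ → (-2,16,12)
river: ρ → (12,8,-6)
river: ρ → (-6,16,4)
river: ρ → (4,16,-6)
ρ-cycle length = 6 (tail of 2 descent steps not counted)

6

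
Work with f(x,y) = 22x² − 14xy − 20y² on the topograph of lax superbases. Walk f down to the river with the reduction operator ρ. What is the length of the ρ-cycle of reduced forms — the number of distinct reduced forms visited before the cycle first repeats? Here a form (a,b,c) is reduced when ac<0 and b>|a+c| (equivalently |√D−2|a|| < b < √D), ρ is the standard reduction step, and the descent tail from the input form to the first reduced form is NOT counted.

D = 1956, ⌊√D⌋ = 44
descent: ρ → (-20,14,22)  [lands on river]
river: ρ → (22,30,-12)
river: ρ → (-12,42,4)
river: ρ → (4,38,-32)
river: ρ → (-32,26,10)
river: ρ → (10,34,-20)
river: ρ → (-20,6,24)
river: ρ → (24,42,-2)
river: ρ → (-2,42,24)
river: ρ → (24,6,-20)
river: ρ → (-20,34,10)
river: ρ → (10,26,-32)
river: ρ → (-32,38,4)
river: ρ → (4,42,-12)
river: ρ → (-12,30,22)
river: ρ → (22,14,-20)
river: ρ → (-20,26,16)
river: ρ → (16,38,-8)
river: ρ → (-8,42,6)
river: ρ → (6,42,-8)
river: ρ → (-8,38,16)
river: ρ → (16,26,-20)
ρ-cycle length = 22 (tail of 1 descent step not counted)

22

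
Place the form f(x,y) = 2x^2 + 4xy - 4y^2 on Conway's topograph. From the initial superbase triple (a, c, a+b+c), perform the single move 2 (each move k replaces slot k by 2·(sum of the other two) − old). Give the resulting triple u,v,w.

start (2,-4,2) = (f(1,0),f(0,1),f(1,1))
replace slot 2: 2·(2+2) − (-4) = 12 → (2,12,2)

2,12,2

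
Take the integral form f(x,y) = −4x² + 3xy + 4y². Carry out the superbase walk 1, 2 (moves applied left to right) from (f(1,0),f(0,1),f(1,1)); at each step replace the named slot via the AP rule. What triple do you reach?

start (-4,4,3) = (f(1,0),f(0,1),f(1,1))
replace slot 1: 2·(4+3) − (-4) = 18 → (18,4,3)
replace slot 2: 2·(18+3) − 4 = 38 → (18,38,3)

18,38,3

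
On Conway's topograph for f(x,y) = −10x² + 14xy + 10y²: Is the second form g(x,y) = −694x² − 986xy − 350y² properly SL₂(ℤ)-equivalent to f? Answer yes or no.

D₁ = 596, D₂ = 596
river cycle of f (length 10): (10, 6, -14), (-14, 22, 2), (2, 22, -14), (-14, 6, 10), (10, 14, -10), (-10, 6, 14), (14, 22, -2), (-2, 22, 14), (14, 6, -10), (-10, 14, 10)
river cycle of g (length 10): (-10, 14, 10), (10, 6, -14), (-14, 22, 2), (2, 22, -14), (-14, 6, 10), (10, 14, -10), (-10, 6, 14), (14, 22, -2), (-2, 22, 14), (14, 6, -10)
cycles coincide ⇒ equivalent

yes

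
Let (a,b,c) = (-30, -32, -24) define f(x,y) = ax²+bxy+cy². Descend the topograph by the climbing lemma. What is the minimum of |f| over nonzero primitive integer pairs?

translate: b→-28 (≡32 mod 60), so (30,32,24)→(30,-28,22)
flip: (30,-28,22)→(22,28,30)
translate: b→-16 (≡28 mod 44), so (22,28,30)→(22,-16,24)
reduced (well bottom): (22,-16,24) with a≤c, −a<b≤a
well minimum |f| = |-22| = 22 (negative-definite)

22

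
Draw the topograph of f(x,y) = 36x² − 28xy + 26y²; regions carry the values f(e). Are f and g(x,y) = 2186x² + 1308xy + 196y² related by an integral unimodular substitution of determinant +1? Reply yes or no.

D₁ = -2960, D₂ = -2960
f: flip: (36,-28,26)→(26,28,36)
f: translate: b→-24 (≡28 mod 52), so (26,28,36)→(26,-24,34)
f: reduced (well bottom): (26,-24,34) with a≤c, −a<b≤a
g: flip: (2186,1308,196)→(196,-1308,2186)
g: translate: b→-132 (≡-1308 mod 392), so (196,-1308,2186)→(196,-132,26)
g: flip: (196,-132,26)→(26,132,196)
g: translate: b→-24 (≡132 mod 52), so (26,132,196)→(26,-24,34)
g: reduced (well bottom): (26,-24,34) with a≤c, −a<b≤a
reduced forms (26, -24, 34) vs (26, -24, 34) ⇒ equivalent

yes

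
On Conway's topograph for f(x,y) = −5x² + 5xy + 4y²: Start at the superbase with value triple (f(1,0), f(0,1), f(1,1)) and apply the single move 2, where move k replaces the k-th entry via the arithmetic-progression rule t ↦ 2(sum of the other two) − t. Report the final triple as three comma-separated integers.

start (-5,4,4) = (f(1,0),f(0,1),f(1,1))
replace slot 2: 2·((-5)+4) − 4 = -6 → (-5,-6,4)

-5,-6,4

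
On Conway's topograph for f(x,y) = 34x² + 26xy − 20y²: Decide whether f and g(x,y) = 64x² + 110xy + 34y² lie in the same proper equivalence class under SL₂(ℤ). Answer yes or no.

D₁ = 3396, D₂ = 3396
river cycle of f (length 34): (-20, 54, 6), (6, 54, -20), (-20, 26, 34), (34, 42, -12), (-12, 54, 10), (10, 46, -32), (-32, 18, 24), (24, 30, -26), (-26, 22, 28), (28, 34, -20), … (24 more)
river cycle of g (length 34): (34, 26, -20), (-20, 54, 6), (6, 54, -20), (-20, 26, 34), (34, 42, -12), (-12, 54, 10), (10, 46, -32), (-32, 18, 24), (24, 30, -26), (-26, 22, 28), … (24 more)
cycles coincide ⇒ equivalent

yes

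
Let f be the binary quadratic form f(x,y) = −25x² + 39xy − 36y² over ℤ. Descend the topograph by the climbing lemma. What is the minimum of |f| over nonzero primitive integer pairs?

translate: b→11 (≡-39 mod 50), so (25,-39,36)→(25,11,22)
flip: (25,11,22)→(22,-11,25)
reduced (well bottom): (22,-11,25) with a≤c, −a<b≤a
well minimum |f| = |-22| = 22 (negative-definite)

22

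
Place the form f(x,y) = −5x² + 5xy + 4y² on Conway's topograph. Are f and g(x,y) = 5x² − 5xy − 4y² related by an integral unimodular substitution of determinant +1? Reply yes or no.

D₁ = 105, D₂ = 105
river cycle of f (length 6): (4, 3, -6), (-6, 9, 1), (1, 9, -6), (-6, 3, 4), (4, 5, -5), (-5, 5, 4)
river cycle of g (length 6): (-4, 5, 5), (5, 5, -4), (-4, 3, 6), (6, 9, -1), (-1, 9, 6), (6, 3, -4)
cycles differ ⇒ inequivalent

no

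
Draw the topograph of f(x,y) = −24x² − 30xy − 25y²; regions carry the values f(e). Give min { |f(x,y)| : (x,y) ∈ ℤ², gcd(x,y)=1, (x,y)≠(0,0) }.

translate: b→-18 (≡30 mod 48), so (24,30,25)→(24,-18,19)
flip: (24,-18,19)→(19,18,24)
reduced (well bottom): (19,18,24) with a≤c, −a<b≤a
well minimum |f| = |-19| = 19 (negative-definite)

19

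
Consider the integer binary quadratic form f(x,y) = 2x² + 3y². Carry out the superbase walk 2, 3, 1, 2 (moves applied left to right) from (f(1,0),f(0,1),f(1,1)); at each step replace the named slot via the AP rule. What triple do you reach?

start (2,3,5) = (f(1,0),f(0,1),f(1,1))
replace slot 2: 2·(2+5) − 3 = 11 → (2,11,5)
replace slot 3: 2·(2+11) − 5 = 21 → (2,11,21)
replace slot 1: 2·(11+21) − 2 = 62 → (62,11,21)
replace slot 2: 2·(62+21) − 11 = 155 → (62,155,21)

62,155,21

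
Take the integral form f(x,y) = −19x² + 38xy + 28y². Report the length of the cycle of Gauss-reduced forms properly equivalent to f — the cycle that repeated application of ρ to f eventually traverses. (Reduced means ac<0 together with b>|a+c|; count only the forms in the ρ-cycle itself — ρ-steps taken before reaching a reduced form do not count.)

D = 3572, ⌊√D⌋ = 59
river: ρ → (28,18,-29)
river: ρ → (-29,40,17)
river: ρ → (17,28,-41)
river: ρ → (-41,54,4)
river: ρ → (4,58,-13)
river: ρ → (-13,46,28)
river: ρ → (28,10,-31)
river: ρ → (-31,52,7)
river: ρ → (7,46,-52)
river: ρ → (-52,58,1)
river: ρ → (1,58,-52)
river: ρ → (-52,46,7)
river: ρ → (7,52,-31)
river: ρ → (-31,10,28)
river: ρ → (28,46,-13)
river: ρ → (-13,58,4)
river: ρ → (4,54,-41)
river: ρ → (-41,28,17)
river: ρ → (17,40,-29)
river: ρ → (-29,18,28)
river: ρ → (28,38,-19)
river: ρ → (-19,38,28)
ρ-cycle length = 22 (tail of 0 descent steps not counted)

22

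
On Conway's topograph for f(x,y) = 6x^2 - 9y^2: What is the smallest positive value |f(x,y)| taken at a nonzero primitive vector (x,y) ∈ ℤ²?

descent: ρ → (-9,0,6)
descent: ρ → (6,12,-3)  [lands on river]
river: ρ → (-3,12,6)
closes: descent 2, river 2
min |a| on river = 3

3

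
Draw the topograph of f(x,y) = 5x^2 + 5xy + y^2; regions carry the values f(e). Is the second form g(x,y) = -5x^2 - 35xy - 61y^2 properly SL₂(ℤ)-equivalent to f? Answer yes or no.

D₁ = 5, D₂ = 5
river cycle of f (length 2): (1, 1, -1), (-1, 1, 1)
river cycle of g (length 2): (-1, 1, 1), (1, 1, -1)
cycles coincide ⇒ equivalent

yes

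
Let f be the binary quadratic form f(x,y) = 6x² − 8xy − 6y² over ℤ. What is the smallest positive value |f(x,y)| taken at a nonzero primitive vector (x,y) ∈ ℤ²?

descent: ρ → (-6,8,6)  [lands on river]
river: ρ → (6,4,-8)
river: ρ → (-8,12,2)
river: ρ → (2,12,-8)
river: ρ → (-8,4,6)
river: ρ → (6,8,-6)
river: ρ → (-6,4,8)
river: ρ → (8,12,-2)
river: ρ → (-2,12,8)
river: ρ → (8,4,-6)
closes: descent 1, river 10
min |a| on river = 2

2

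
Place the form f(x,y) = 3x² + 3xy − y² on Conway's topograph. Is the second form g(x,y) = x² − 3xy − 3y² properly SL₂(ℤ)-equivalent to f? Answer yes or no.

D₁ = 21, D₂ = 21
river cycle of f (length 2): (-1, 3, 3), (3, 3, -1)
river cycle of g (length 2): (-3, 3, 1), (1, 3, -3)
cycles differ ⇒ inequivalent

no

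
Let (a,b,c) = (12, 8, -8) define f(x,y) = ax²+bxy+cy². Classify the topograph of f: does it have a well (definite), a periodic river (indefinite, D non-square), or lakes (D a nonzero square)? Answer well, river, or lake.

D = b²−4ac = 8² − 4·12·(-8) = 448
D > 0 non-square ⇒ indefinite ⇒ periodic river

river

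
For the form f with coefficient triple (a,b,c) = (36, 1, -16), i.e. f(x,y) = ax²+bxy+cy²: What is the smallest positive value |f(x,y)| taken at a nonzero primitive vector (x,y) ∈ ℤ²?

descent: ρ → (-16,31,21)  [lands on river]
river: ρ → (21,11,-26)
river: ρ → (-26,41,6)
river: ρ → (6,43,-19)
river: ρ → (-19,33,16)
river: ρ → (16,31,-21)
river: ρ → (-21,11,26)
river: ρ → (26,41,-6)
river: ρ → (-6,43,19)
river: ρ → (19,33,-16)
closes: descent 1, river 10
min |a| on river = 6

6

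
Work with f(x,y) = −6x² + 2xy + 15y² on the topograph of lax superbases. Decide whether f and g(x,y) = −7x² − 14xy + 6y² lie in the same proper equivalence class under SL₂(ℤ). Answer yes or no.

D₁ = 364, D₂ = 364
river cycle of f (length 8): (-6, 14, 7), (7, 14, -6), (-6, 10, 11), (11, 12, -5), (-5, 18, 2), (2, 18, -5), (-5, 12, 11), (11, 10, -6)
river cycle of g (length 8): (6, 14, -7), (-7, 14, 6), (6, 10, -11), (-11, 12, 5), (5, 18, -2), (-2, 18, 5), (5, 12, -11), (-11, 10, 6)
cycles differ ⇒ inequivalent

no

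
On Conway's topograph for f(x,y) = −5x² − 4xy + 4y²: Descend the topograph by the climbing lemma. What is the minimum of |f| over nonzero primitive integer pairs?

descent: ρ → (4,4,-5)  [lands on river]
river: ρ → (-5,6,3)
river: ρ → (3,6,-5)
river: ρ → (-5,4,4)
closes: descent 1, river 4
min |a| on river = 3

3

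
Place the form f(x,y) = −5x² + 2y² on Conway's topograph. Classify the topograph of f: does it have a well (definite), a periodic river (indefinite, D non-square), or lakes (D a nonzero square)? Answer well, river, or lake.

D = b²−4ac = 0² − 4·(-5)·2 = 40
D > 0 non-square ⇒ indefinite ⇒ periodic river

river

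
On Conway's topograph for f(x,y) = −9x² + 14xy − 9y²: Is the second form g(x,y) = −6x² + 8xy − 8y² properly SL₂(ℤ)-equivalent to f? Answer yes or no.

D₁ = -128, D₂ = -128
f is negative-definite; reduce −f:
−f: translate: b→4 (≡-14 mod 18), so (9,-14,9)→(9,4,4)
−f: flip: (9,4,4)→(4,-4,9)
−f: translate: b→4 (≡-4 mod 8), so (4,-4,9)→(4,4,9)
−f: reduced (well bottom): (4,4,9) with a≤c, −a<b≤a
flip sign back: reduced form of f is (-4,-4,-9)
g is negative-definite; reduce −g:
−g: translate: b→4 (≡-8 mod 12), so (6,-8,8)→(6,4,6)
−g: reduced (well bottom): (6,4,6) with a≤c, −a<b≤a
flip sign back: reduced form of g is (-6,-4,-6)
reduced forms (-4, -4, -9) vs (-6, -4, -6) ⇒ inequivalent

no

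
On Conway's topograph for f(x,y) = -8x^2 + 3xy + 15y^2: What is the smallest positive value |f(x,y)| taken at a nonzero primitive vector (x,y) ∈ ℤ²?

descent: ρ → (15,-3,-8)
descent: ρ → (-8,19,4)  [lands on river]
river: ρ → (4,21,-3)
river: ρ → (-3,21,4)
river: ρ → (4,19,-8)
river: ρ → (-8,13,10)
river: ρ → (10,7,-11)
river: ρ → (-11,15,6)
river: ρ → (6,21,-2)
river: ρ → (-2,19,16)
river: ρ → (16,13,-5)
river: ρ → (-5,17,10)
river: ρ → (10,3,-12)
river: ρ → (-12,21,1)
river: ρ → (1,21,-12)
river: ρ → (-12,3,10)
river: ρ → (10,17,-5)
river: ρ → (-5,13,16)
river: ρ → (16,19,-2)
river: ρ → (-2,21,6)
river: ρ → (6,15,-11)
river: ρ → (-11,7,10)
river: ρ → (10,13,-8)
closes: descent 2, river 22
min |a| on river = 1

1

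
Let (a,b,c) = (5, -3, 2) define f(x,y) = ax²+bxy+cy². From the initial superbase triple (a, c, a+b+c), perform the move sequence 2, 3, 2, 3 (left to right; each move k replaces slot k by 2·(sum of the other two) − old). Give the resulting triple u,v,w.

start (5,2,4) = (f(1,0),f(0,1),f(1,1))
replace slot 2: 2·(5+4) − 2 = 16 → (5,16,4)
replace slot 3: 2·(5+16) − 4 = 38 → (5,16,38)
replace slot 2: 2·(5+38) − 16 = 70 → (5,70,38)
replace slot 3: 2·(5+70) − 38 = 112 → (5,70,112)

5,70,112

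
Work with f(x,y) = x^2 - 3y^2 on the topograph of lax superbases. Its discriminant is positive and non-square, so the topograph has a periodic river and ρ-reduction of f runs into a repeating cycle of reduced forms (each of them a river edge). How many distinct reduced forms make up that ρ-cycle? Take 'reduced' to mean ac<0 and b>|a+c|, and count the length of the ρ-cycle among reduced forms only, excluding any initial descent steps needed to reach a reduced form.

D = 12, ⌊√D⌋ = 3
descent: ρ → (-3,0,1)
descent: ρ → (1,2,-2)  [lands on river]
river: ρ → (-2,2,1)
ρ-cycle length = 2 (tail of 2 descent steps not counted)

2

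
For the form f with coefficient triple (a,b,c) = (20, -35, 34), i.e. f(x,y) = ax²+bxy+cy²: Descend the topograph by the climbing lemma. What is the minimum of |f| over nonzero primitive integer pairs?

translate: b→5 (≡-35 mod 40), so (20,-35,34)→(20,5,19)
flip: (20,5,19)→(19,-5,20)
reduced (well bottom): (19,-5,20) with a≤c, −a<b≤a
well minimum = a = 19

19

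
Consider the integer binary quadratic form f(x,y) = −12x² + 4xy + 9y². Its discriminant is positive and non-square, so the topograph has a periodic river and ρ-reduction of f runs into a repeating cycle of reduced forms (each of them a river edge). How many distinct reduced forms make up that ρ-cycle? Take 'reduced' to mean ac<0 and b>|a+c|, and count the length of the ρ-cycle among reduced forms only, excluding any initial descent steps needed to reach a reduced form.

D = 448, ⌊√D⌋ = 21
river: ρ → (9,14,-7)
river: ρ → (-7,14,9)
river: ρ → (9,4,-12)
river: ρ → (-12,20,1)
river: ρ → (1,20,-12)
river: ρ → (-12,4,9)
ρ-cycle length = 6 (tail of 0 descent steps not counted)

6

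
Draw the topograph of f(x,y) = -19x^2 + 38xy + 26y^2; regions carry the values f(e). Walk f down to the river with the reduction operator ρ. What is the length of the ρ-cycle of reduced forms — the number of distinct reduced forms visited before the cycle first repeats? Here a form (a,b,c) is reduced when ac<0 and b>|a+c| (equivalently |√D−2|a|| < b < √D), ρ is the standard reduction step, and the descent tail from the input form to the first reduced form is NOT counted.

D = 3420, ⌊√D⌋ = 58
river: ρ → (26,14,-31)
river: ρ → (-31,48,9)
river: ρ → (9,42,-46)
river: ρ → (-46,50,5)
river: ρ → (5,50,-46)
river: ρ → (-46,42,9)
river: ρ → (9,48,-31)
river: ρ → (-31,14,26)
river: ρ → (26,38,-19)
river: ρ → (-19,38,26)
ρ-cycle length = 10 (tail of 0 descent steps not counted)

10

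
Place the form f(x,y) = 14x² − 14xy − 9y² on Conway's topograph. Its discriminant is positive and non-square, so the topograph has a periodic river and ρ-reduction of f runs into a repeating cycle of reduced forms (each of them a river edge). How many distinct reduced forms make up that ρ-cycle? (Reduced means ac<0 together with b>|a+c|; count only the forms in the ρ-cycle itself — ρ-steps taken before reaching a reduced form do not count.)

D = 700, ⌊√D⌋ = 26
descent: ρ → (-9,14,14)  [lands on river]
river: ρ → (14,14,-9)
river: ρ → (-9,22,6)
river: ρ → (6,26,-1)
river: ρ → (-1,26,6)
river: ρ → (6,22,-9)
ρ-cycle length = 6 (tail of 1 descent step not counted)

6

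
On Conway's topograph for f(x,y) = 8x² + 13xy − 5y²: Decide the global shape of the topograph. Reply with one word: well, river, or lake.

D = b²−4ac = 13² − 4·8·(-5) = 329
D > 0 non-square ⇒ indefinite ⇒ periodic river

river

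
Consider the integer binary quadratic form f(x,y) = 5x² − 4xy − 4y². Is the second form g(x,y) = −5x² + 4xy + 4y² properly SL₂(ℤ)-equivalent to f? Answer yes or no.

D₁ = 96, D₂ = 96
river cycle of f (length 4): (-4, 4, 5), (5, 6, -3), (-3, 6, 5), (5, 4, -4)
river cycle of g (length 4): (4, 4, -5), (-5, 6, 3), (3, 6, -5), (-5, 4, 4)
cycles differ ⇒ inequivalent

no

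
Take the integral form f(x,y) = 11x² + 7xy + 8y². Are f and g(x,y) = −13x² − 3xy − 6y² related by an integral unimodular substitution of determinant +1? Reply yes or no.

D₁ = -303, D₂ = -303
f: flip: (11,7,8)→(8,-7,11)
f: reduced (well bottom): (8,-7,11) with a≤c, −a<b≤a
g is negative-definite; reduce −g:
−g: flip: (13,3,6)→(6,-3,13)
−g: reduced (well bottom): (6,-3,13) with a≤c, −a<b≤a
flip sign back: reduced form of g is (-6,3,-13)
reduced forms (8, -7, 11) vs (-6, 3, -13) ⇒ inequivalent

no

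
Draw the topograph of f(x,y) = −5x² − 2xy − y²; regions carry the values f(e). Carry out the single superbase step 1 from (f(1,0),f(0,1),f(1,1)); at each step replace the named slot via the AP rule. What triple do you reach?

start (-5,-1,-8) = (f(1,0),f(0,1),f(1,1))
replace slot 1: 2·((-1)+(-8)) − (-5) = -13 → (-13,-1,-8)

-13,-1,-8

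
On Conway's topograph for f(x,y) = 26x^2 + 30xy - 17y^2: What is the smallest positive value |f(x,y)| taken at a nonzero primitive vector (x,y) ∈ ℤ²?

river: ρ → (-17,38,18)
river: ρ → (18,34,-21)
river: ρ → (-21,50,2)
river: ρ → (2,50,-21)
river: ρ → (-21,34,18)
river: ρ → (18,38,-17)
river: ρ → (-17,30,26)
river: ρ → (26,22,-21)
river: ρ → (-21,20,27)
river: ρ → (27,34,-14)
river: ρ → (-14,50,3)
river: ρ → (3,46,-46)
river: ρ → (-46,46,3)
river: ρ → (3,50,-14)
river: ρ → (-14,34,27)
river: ρ → (27,20,-21)
river: ρ → (-21,22,26)
river: ρ → (26,30,-17)
closes: descent 0, river 18
min |a| on river = 2

2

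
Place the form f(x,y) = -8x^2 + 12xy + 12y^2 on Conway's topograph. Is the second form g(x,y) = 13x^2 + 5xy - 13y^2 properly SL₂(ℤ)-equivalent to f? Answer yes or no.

D₁ = 528, D₂ = 701
discriminants differ ⇒ not SL₂(ℤ)-equivalent

no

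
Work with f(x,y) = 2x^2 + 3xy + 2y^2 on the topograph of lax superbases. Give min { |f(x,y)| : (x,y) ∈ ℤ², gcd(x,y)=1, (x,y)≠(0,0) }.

translate: b→-1 (≡3 mod 4), so (2,3,2)→(2,-1,1)
flip: (2,-1,1)→(1,1,2)
reduced (well bottom): (1,1,2) with a≤c, −a<b≤a
well minimum = a = 1

1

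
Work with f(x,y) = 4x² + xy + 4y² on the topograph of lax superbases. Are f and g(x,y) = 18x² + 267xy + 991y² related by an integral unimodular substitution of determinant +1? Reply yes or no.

D₁ = -63, D₂ = -63
f: reduced (well bottom): (4,1,4) with a≤c, −a<b≤a
g: translate: b→15 (≡267 mod 36), so (18,267,991)→(18,15,4)
g: flip: (18,15,4)→(4,-15,18)
g: translate: b→1 (≡-15 mod 8), so (4,-15,18)→(4,1,4)
g: reduced (well bottom): (4,1,4) with a≤c, −a<b≤a
reduced forms (4, 1, 4) vs (4, 1, 4) ⇒ equivalent

yes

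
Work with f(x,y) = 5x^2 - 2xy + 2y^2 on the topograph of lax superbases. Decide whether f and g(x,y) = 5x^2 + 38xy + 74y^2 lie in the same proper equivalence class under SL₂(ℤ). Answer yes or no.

D₁ = -36, D₂ = -36
f: flip: (5,-2,2)→(2,2,5)
f: reduced (well bottom): (2,2,5) with a≤c, −a<b≤a
g: translate: b→-2 (≡38 mod 10), so (5,38,74)→(5,-2,2)
g: flip: (5,-2,2)→(2,2,5)
g: reduced (well bottom): (2,2,5) with a≤c, −a<b≤a
reduced forms (2, 2, 5) vs (2, 2, 5) ⇒ equivalent

yes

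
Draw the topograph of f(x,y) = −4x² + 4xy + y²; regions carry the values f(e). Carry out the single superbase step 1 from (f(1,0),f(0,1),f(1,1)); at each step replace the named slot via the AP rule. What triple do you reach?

start (-4,1,1) = (f(1,0),f(0,1),f(1,1))
replace slot 1: 2·(1+1) − (-4) = 8 → (8,1,1)

8,1,1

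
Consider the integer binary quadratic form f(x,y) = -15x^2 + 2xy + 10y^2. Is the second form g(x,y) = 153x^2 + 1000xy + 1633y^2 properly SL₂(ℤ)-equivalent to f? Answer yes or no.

D₁ = 604, D₂ = 604
river cycle of f (length 20): (10, 18, -7), (-7, 24, 1), (1, 24, -7), (-7, 18, 10), (10, 22, -3), (-3, 20, 17), (17, 14, -6), (-6, 22, 5), (5, 18, -14), (-14, 10, 9), … (10 more)
river cycle of g (length 20): (10, 18, -7), (-7, 24, 1), (1, 24, -7), (-7, 18, 10), (10, 22, -3), (-3, 20, 17), (17, 14, -6), (-6, 22, 5), (5, 18, -14), (-14, 10, 9), … (10 more)
cycles coincide ⇒ equivalent

yes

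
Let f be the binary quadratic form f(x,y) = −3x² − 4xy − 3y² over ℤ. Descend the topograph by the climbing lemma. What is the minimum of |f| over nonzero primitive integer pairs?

translate: b→-2 (≡4 mod 6), so (3,4,3)→(3,-2,2)
flip: (3,-2,2)→(2,2,3)
reduced (well bottom): (2,2,3) with a≤c, −a<b≤a
well minimum |f| = |-2| = 2 (negative-definite)

2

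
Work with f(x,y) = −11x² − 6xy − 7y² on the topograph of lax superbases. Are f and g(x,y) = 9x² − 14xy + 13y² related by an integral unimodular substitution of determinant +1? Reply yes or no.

D₁ = -272, D₂ = -272
f is negative-definite; reduce −f:
−f: flip: (11,6,7)→(7,-6,11)
−f: reduced (well bottom): (7,-6,11) with a≤c, −a<b≤a
flip sign back: reduced form of f is (-7,6,-11)
g: translate: b→4 (≡-14 mod 18), so (9,-14,13)→(9,4,8)
g: flip: (9,4,8)→(8,-4,9)
g: reduced (well bottom): (8,-4,9) with a≤c, −a<b≤a
reduced forms (-7, 6, -11) vs (8, -4, 9) ⇒ inequivalent

no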